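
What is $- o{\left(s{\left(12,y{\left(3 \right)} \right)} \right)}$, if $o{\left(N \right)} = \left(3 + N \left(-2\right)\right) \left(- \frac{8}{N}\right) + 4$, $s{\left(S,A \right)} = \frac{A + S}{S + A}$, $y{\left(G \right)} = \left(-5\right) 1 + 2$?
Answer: $4$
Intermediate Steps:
$y{\left(G \right)} = -3$ ($y{\left(G \right)} = -5 + 2 = -3$)
$s{\left(S,A \right)} = 1$ ($s{\left(S,A \right)} = \frac{A + S}{A + S} = 1$)
$o{\left(N \right)} = 4 - \frac{8 \left(3 - 2 N\right)}{N}$ ($o{\left(N \right)} = \left(3 - 2 N\right) \left(- \frac{8}{N}\right) + 4 = - \frac{8 \left(3 - 2 N\right)}{N} + 4 = 4 - \frac{8 \left(3 - 2 N\right)}{N}$)
$- o{\left(s{\left(12,y{\left(3 \right)} \right)} \right)} = - (20 - \frac{24}{1}) = - (20 - 24) = \left(-1\right) \left(-4\right) = 4$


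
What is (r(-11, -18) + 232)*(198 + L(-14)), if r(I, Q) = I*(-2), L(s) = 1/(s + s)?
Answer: 703961/14 ≈ 50283.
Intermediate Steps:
L(s) = 1/(2*s)
r(I, Q) = -2*I
(r(-11, -18) + 232)*(198 + L(-14)) = (-2*(-11) + 232)*(198 + (½)/(-14)) = (22 + 232)*(198 + (½)*(-1/14)) = 254*(198 - 1/28) = 254*(5543/28) = 703961/14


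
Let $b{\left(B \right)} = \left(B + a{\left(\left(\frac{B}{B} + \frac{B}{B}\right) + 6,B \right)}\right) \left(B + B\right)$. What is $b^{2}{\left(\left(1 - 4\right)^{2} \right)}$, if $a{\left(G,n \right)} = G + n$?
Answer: $219024$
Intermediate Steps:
$b{\left(B \right)} = 2 B \left(8 + 2 B\right)$ ($b{\left(B \right)} = \left(B + \left(\left(\left(\frac{B}{B} + \frac{B}{B}\right) + 6\right) + B\right)\right) \left(B + B\right) = \left(B + \left(\left(\left(1 + 1\right) + 6\right) + B\right)\right) 2 B = \left(B + \left(\left(2 + 6\right) + B\right)\right) 2 B = \left(B + \left(8 + B\right)\right) 2 B = \left(8 + 2 B\right) 2 B = 2 B \left(8 + 2 B\right)$)
$b^{2}{\left(\left(1 - 4\right)^{2} \right)} = \left(4 \left(1 - 4\right)^{2} \left(4 + \left(1 - 4\right)^{2}\right)\right)^{2} = \left(4 \left(-3\right)^{2} \left(4 + \left(-3\right)^{2}\right)\right)^{2} = \left(4 \cdot 9 \left(4 + 9\right)\right)^{2} = \left(4 \cdot 9 \cdot 13\right)^{2} = 468^{2} = 219024$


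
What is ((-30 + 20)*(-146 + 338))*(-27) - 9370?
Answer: 42470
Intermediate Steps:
((-30 + 20)*(-146 + 338))*(-27) - 9370 = -10*192*(-27) - 9370 = -1920*(-27) - 9370 = 51840 - 9370 = 42470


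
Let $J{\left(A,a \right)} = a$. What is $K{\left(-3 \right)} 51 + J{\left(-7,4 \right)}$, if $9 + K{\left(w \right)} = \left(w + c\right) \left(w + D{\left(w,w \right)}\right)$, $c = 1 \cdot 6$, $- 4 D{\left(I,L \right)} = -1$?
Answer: $- \frac{3503}{4} \approx -875.75$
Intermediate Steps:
$D{\left(I,L \right)} = \frac{1}{4}$ ($D{\left(I,L \right)} = \left(- \frac{1}{4}\right) \left(-1\right) = \frac{1}{4}$)
$c = 6$
$K{\left(w \right)} = -9 + \left(6 + w\right) \left(\frac{1}{4} + w\right)$ ($K{\left(w \right)} = -9 + \left(w + 6\right) \left(w + \frac{1}{4}\right) = -9 + \left(6 + w\right) \left(\frac{1}{4} + w\right)$)
$K{\left(-3 \right)} 51 + J{\left(-7,4 \right)} = \left(- \frac{15}{2} + \left(-3\right)^{2} + \frac{25}{4} \left(-3\right)\right) 51 + 4 = \left(- \frac{15}{2} + 9 - \frac{75}{4}\right) 51 + 4 = \left(- \frac{69}{4}\right) 51 + 4 = - \frac{3519}{4} + 4 = - \frac{3503}{4}$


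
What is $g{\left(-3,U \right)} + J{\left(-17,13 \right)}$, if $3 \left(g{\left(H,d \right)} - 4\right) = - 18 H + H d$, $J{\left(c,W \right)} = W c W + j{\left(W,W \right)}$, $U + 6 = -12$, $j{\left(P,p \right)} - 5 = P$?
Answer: $-2815$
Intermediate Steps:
$j{\left(P,p \right)} = 5 + P$
$U = -18$ ($U = -6 - 12 = -18$)
$J{\left(c,W \right)} = 5 + W + c W^{2}$ ($J{\left(c,W \right)} = W c W + \left(5 + W\right) = c W^{2} + \left(5 + W\right) = 5 + W + c W^{2}$)
$g{\left(H,d \right)} = 4 - 6 H + \frac{H d}{3}$ ($g{\left(H,d \right)} = 4 + \frac{- 18 H + H d}{3} = 4 + \left(- 6 H + \frac{H d}{3}\right) = 4 - 6 H + \frac{H d}{3}$)
$g{\left(-3,U \right)} + J{\left(-17,13 \right)} = \left(4 - -18 + \frac{1}{3} \left(-3\right) \left(-18\right)\right) + \left(5 + 13 - 17 \cdot 13^{2}\right) = \left(4 + 18 + 18\right) + \left(5 + 13 - 2873\right) = 40 + \left(5 + 13 - 2873\right) = 40 - 2855 = -2815$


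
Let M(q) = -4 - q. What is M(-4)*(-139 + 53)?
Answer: 0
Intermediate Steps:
M(-4)*(-139 + 53) = (-4 - 1*(-4))*(-139 + 53) = (-4 + 4)*(-86) = 0*(-86) = 0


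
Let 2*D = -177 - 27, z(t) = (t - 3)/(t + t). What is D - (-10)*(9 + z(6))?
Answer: -19/2 ≈ -9.5000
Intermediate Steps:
z(t) = (-3 + t)/(2*t) (z(t) = (-3 + t)/((2*t)) = (-3 + t)*(1/(2*t)) = (-3 + t)/(2*t))
D = -102 (D = (-177 - 27)/2 = (½)*(-204) = -102)
D - (-10)*(9 + z(6)) = -102 - (-10)*(9 + (½)*(-3 + 6)/6) = -102 - (-10)*(9 + (½)*(⅙)*3) = -102 - (-10)*(9 + ¼) = -102 - (-10)*37/4 = -102 - 1*(-185/2) = -102 + 185/2 = -19/2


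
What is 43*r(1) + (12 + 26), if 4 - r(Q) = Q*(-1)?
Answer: 253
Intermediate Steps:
r(Q) = 4 + Q (r(Q) = 4 - Q*(-1) = 4 - (-1)*Q = 4 + Q)
43*r(1) + (12 + 26) = 43*(4 + 1) + (12 + 26) = 43*5 + 38 = 215 + 38 = 253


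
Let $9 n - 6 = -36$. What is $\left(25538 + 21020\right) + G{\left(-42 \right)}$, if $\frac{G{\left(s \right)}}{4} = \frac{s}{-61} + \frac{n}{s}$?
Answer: $\frac{178934198}{3843} \approx 46561.0$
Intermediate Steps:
$n = - \frac{10}{3}$ ($n = \frac{2}{3} + \frac{1}{9} \left(-36\right) = \frac{2}{3} - 4 = - \frac{10}{3} \approx -3.3333$)
$G{\left(s \right)} = - \frac{40}{3 s} - \frac{4 s}{61}$ ($G{\left(s \right)} = 4 \left(\frac{s}{-61} - \frac{10}{3 s}\right) = 4 \left(s \left(- \frac{1}{61}\right) - \frac{10}{3 s}\right) = 4 \left(- \frac{s}{61} - \frac{10}{3 s}\right) = 4 \left(- \frac{10}{3 s} - \frac{s}{61}\right) = - \frac{40}{3 s} - \frac{4 s}{61}$)
$\left(25538 + 21020\right) + G{\left(-42 \right)} = \left(25538 + 21020\right) + \frac{4 \left(-610 - 3 \left(-42\right)^{2}\right)}{183 \left(-42\right)} = 46558 + \frac{4}{183} \left(- \frac{1}{42}\right) \left(-610 - 5292\right) = 46558 + \frac{4}{183} \left(- \frac{1}{42}\right) \left(-5902\right) = 46558 + \frac{11804}{3843} = \frac{178934198}{3843}$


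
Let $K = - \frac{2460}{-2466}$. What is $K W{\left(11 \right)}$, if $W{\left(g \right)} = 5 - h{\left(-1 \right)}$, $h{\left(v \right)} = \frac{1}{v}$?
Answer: $\frac{820}{137} \approx 5.9854$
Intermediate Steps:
$K = \frac{410}{411}$ ($K = \left(-2460\right) \left(- \frac{1}{2466}\right) = \frac{410}{411} \approx 0.99757$)
$W{\left(g \right)} = 6$ ($W{\left(g \right)} = 5 - \frac{1}{-1} = 5 - -1 = 5 + 1 = 6$)
$K W{\left(11 \right)} = \frac{410}{411} \cdot 6 = \frac{820}{137}$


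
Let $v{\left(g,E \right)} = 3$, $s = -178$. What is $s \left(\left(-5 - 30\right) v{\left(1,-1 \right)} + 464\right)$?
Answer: $-63902$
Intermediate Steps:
$s \left(\left(-5 - 30\right) v{\left(1,-1 \right)} + 464\right) = - 178 \left(\left(-5 - 30\right) 3 + 464\right) = - 178 \left(\left(-35\right) 3 + 464\right) = - 178 \left(-105 + 464\right) = \left(-178\right) 359 = -63902$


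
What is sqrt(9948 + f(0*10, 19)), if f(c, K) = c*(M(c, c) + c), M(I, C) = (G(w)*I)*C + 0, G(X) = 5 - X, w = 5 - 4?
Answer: 2*sqrt(2487) ≈ 99.740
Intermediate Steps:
w = 1
M(I, C) = 4*C*I (M(I, C) = ((5 - 1*1)*I)*C + 0 = ((5 - 1)*I)*C + 0 = (4*I)*C + 0 = 4*C*I + 0 = 4*C*I)
f(c, K) = c*(c + 4*c**2) (f(c, K) = c*(4*c*c + c) = c*(4*c**2 + c) = c*(c + 4*c**2))
sqrt(9948 + f(0*10, 19)) = sqrt(9948 + (0*10)**2*(1 + 4*(0*10))) = sqrt(9948 + 0**2*(1 + 4*0)) = sqrt(9948 + 0*(1 + 0)) = sqrt(9948 + 0*1) = sqrt(9948 + 0) = sqrt(9948) = 2*sqrt(2487)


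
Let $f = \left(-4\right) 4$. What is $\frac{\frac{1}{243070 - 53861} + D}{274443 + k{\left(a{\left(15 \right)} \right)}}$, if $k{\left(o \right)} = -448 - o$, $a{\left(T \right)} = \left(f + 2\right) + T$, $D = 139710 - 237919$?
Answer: $- \frac{1327287620}{3703009339} \approx -0.35843$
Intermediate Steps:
$f = -16$
$D = -98209$ ($D = 139710 - 237919 = -98209$)
$a{\left(T \right)} = -14 + T$ ($a{\left(T \right)} = \left(-16 + 2\right) + T = -14 + T$)
$\frac{\frac{1}{243070 - 53861} + D}{274443 + k{\left(a{\left(15 \right)} \right)}} = \frac{\frac{1}{243070 - 53861} - 98209}{274443 - 449} = \frac{\frac{1}{189209} - 98209}{274443 - 449} = - \frac{18582026680}{189209 \left(274443 - 449\right)} = - \frac{18582026680}{189209 \cdot 273994} = \left(- \frac{18582026680}{189209}\right) \frac{1}{273994} = - \frac{1327287620}{3703009339}$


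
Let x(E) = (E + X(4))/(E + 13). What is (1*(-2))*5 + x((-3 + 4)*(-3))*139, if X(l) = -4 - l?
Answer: -1629/10 ≈ -162.90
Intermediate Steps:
x(E) = (-8 + E)/(13 + E) (x(E) = (E + (-4 - 1*4))/(E + 13) = (E + (-4 - 4))/(13 + E) = (E - 8)/(13 + E) = (-8 + E)/(13 + E))
(1*(-2))*5 + x((-3 + 4)*(-3))*139 = (1*(-2))*5 + ((-8 + (-3 + 4)*(-3))/(13 + (-3 + 4)*(-3)))*139 = -2*5 + ((-8 + 1*(-3))/(13 + 1*(-3)))*139 = -10 + ((-8 - 3)/(13 - 3))*139 = -10 + (-11/10)*139 = -10 + ((⅒)*(-11))*139 = -10 - 11/10*139 = -10 - 1529/10 = -1629/10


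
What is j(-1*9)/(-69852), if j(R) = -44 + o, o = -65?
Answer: 109/69852 ≈ 0.0015604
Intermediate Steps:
j(R) = -109 (j(R) = -44 - 65 = -109)
j(-1*9)/(-69852) = -109/(-69852) = -109*(-1/69852) = 109/69852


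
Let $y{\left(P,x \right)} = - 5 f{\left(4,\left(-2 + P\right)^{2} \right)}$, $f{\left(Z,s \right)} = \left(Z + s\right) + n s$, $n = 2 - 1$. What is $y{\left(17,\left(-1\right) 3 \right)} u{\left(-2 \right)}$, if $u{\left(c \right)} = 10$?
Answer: $-22700$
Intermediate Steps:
$n = 1$
$f{\left(Z,s \right)} = Z + 2 s$ ($f{\left(Z,s \right)} = \left(Z + s\right) + 1 s = \left(Z + s\right) + s = Z + 2 s$)
$y{\left(P,x \right)} = -20 - 10 \left(-2 + P\right)^{2}$ ($y{\left(P,x \right)} = - 5 \left(4 + 2 \left(-2 + P\right)^{2}\right) = -20 - 10 \left(-2 + P\right)^{2}$)
$y{\left(17,\left(-1\right) 3 \right)} u{\left(-2 \right)} = \left(-20 - 10 \left(-2 + 17\right)^{2}\right) 10 = \left(-20 - 10 \cdot 15^{2}\right) 10 = \left(-20 - 2250\right) 10 = \left(-2270\right) 10 = -22700$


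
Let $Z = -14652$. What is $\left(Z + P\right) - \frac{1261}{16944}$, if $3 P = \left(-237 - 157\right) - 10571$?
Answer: $- \frac{310195069}{16944} \approx -18307.0$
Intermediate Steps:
$P = -3655$ ($P = \frac{\left(-237 - 157\right) - 10571}{3} = \frac{-394 - 10571}{3} = \frac{1}{3} \left(-10965\right) = -3655$)
$\left(Z + P\right) - \frac{1261}{16944} = \left(-14652 - 3655\right) - \frac{1261}{16944} = -18307 - \frac{1261}{16944} = - \frac{310195069}{16944}$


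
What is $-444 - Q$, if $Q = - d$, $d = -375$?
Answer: $-819$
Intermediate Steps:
$Q = 375$ ($Q = \left(-1\right) \left(-375\right) = 375$)
$-444 - Q = -444 - 375 = -819$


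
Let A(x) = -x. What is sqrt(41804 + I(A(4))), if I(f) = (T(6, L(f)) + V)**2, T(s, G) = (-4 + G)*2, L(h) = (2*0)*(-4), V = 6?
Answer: 4*sqrt(2613) ≈ 204.47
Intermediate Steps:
L(h) = 0 (L(h) = 0*(-4) = 0)
T(s, G) = -8 + 2*G
I(f) = 4 (I(f) = ((-8 + 2*0) + 6)**2 = ((-8 + 0) + 6)**2 = (-8 + 6)**2 = (-2)**2 = 4)
sqrt(41804 + I(A(4))) = sqrt(41804 + 4) = sqrt(41808) = 4*sqrt(2613)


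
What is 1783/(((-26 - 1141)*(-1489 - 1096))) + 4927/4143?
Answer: 4956881078/4166055795 ≈ 1.1898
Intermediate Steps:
1783/(((-26 - 1141)*(-1489 - 1096))) + 4927/4143 = 1783/((-1167*(-2585))) + 4927*(1/4143) = 1783/3016695 + 4927/4143 = 4956881078/4166055795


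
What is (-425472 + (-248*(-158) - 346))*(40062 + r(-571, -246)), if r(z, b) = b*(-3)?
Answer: -15774667200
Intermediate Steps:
r(z, b) = -3*b
(-425472 + (-248*(-158) - 346))*(40062 + r(-571, -246)) = (-425472 + (-248*(-158) - 346))*(40062 - 3*(-246)) = (-425472 + (39184 - 346))*(40062 + 738) = (-425472 + 38838)*40800 = -386634*40800 = -15774667200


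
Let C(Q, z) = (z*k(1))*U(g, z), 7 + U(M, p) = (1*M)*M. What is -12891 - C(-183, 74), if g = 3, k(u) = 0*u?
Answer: -12891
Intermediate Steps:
k(u) = 0
U(M, p) = -7 + M**2 (U(M, p) = -7 + (1*M)*M = -7 + M*M = -7 + M**2)
C(Q, z) = 0 (C(Q, z) = (z*0)*(-7 + 3**2) = 0*(-7 + 9) = 0*2 = 0)
-12891 - C(-183, 74) = -12891 - 1*0 = -12891 + 0 = -12891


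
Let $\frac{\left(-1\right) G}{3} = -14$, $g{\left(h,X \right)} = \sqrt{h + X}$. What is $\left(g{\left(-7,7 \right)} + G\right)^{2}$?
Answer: $1764$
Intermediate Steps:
$g{\left(h,X \right)} = \sqrt{X + h}$
$G = 42$ ($G = \left(-3\right) \left(-14\right) = 42$)
$\left(g{\left(-7,7 \right)} + G\right)^{2} = \left(\sqrt{7 - 7} + 42\right)^{2} = \left(\sqrt{0} + 42\right)^{2} = \left(0 + 42\right)^{2} = 42^{2} = 1764$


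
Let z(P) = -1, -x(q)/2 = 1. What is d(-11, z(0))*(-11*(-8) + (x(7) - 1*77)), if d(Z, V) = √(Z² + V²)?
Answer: 9*√122 ≈ 99.408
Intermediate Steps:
x(q) = -2 (x(q) = -2*1 = -2)
d(Z, V) = √(V² + Z²)
d(-11, z(0))*(-11*(-8) + (x(7) - 1*77)) = √((-1)² + (-11)²)*(-11*(-8) + (-2 - 1*77)) = √(1 + 121)*(88 + (-2 - 77)) = √122*(88 - 79) = √122*9 = 9*√122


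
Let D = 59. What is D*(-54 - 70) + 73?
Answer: -7243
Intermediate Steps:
D*(-54 - 70) + 73 = 59*(-54 - 70) + 73 = 59*(-124) + 73 = -7316 + 73 = -7243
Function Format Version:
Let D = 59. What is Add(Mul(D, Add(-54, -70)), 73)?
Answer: -7243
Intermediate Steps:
Add(Mul(D, Add(-54, -70)), 73) = Add(Mul(59, Add(-54, -70)), 73) = Add(Mul(59, -124), 73) = Add(-7316, 73) = -7243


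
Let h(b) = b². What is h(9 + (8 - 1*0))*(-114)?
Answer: -32946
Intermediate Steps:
h(9 + (8 - 1*0))*(-114) = (9 + (8 - 1*0))²*(-114) = (9 + (8 + 0))²*(-114) = (9 + 8)²*(-114) = 17²*(-114) = 289*(-114) = -32946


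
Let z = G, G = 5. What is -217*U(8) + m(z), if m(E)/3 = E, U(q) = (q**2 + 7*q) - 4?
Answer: -25157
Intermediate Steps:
U(q) = -4 + q**2 + 7*q
z = 5
m(E) = 3*E
-217*U(8) + m(z) = -217*(-4 + 8**2 + 7*8) + 3*5 = -217*(-4 + 64 + 56) + 15 = -217*116 + 15 = -25172 + 15 = -25157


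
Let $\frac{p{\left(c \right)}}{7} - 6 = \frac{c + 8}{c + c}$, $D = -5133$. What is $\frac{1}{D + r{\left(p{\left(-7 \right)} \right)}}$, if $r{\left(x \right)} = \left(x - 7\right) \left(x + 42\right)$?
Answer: $- \frac{4}{9009} \approx -0.000444$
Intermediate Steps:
$p{\left(c \right)} = 42 + \frac{7 \left(8 + c\right)}{2 c}$ ($p{\left(c \right)} = 42 + 7 \frac{c + 8}{c + c} = 42 + 7 \frac{8 + c}{2 c} = 42 + \frac{7 \left(8 + c\right)}{2 c}$)
$r{\left(x \right)} = \left(-7 + x\right) \left(42 + x\right)$
$\frac{1}{D + r{\left(p{\left(-7 \right)} \right)}} = \frac{1}{-5133 + \left(-294 + \left(\frac{91}{2} + \frac{28}{-7}\right)^{2} + 35 \left(\frac{91}{2} + \frac{28}{-7}\right)\right)} = \frac{1}{-5133 + \left(-294 + \left(\frac{91}{2} + 28 \left(- \frac{1}{7}\right)\right)^{2} + 35 \left(\frac{91}{2} + 28 \left(- \frac{1}{7}\right)\right)\right)} = \frac{1}{-5133 + \left(-294 + \left(\frac{91}{2} - 4\right)^{2} + 35 \left(\frac{91}{2} - 4\right)\right)} = \frac{1}{-5133 + \left(-294 + \left(\frac{83}{2}\right)^{2} + 35 \cdot \frac{83}{2}\right)} = \frac{1}{-5133 + \left(-294 + \frac{6889}{4} + \frac{2905}{2}\right)} = \frac{1}{-5133 + \frac{11523}{4}} = \frac{1}{- \frac{9009}{4}} = - \frac{4}{9009}$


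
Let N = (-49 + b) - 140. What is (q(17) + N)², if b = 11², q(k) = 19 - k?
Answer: 4356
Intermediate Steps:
b = 121
N = -68 (N = (-49 + 121) - 140 = 72 - 140 = -68)
(q(17) + N)² = ((19 - 1*17) - 68)² = ((19 - 17) - 68)² = (2 - 68)² = (-66)² = 4356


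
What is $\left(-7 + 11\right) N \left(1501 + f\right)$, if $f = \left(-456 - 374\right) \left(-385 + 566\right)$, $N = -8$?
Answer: $4759328$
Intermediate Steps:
$f = -150230$ ($f = \left(-830\right) 181 = -150230$)
$\left(-7 + 11\right) N \left(1501 + f\right) = \left(-7 + 11\right) \left(-8\right) \left(1501 - 150230\right) = 4 \left(-8\right) \left(-148729\right) = \left(-32\right) \left(-148729\right) = 4759328$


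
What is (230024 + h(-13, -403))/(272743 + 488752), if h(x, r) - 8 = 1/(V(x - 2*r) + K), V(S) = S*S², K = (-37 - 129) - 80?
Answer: 114711670194353/379740050491445 ≈ 0.30208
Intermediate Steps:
K = -246 (K = -166 - 80 = -246)
V(S) = S³
h(x, r) = 8 + 1/(-246 + (x - 2*r)³) (h(x, r) = 8 + 1/((x - 2*r)³ - 246) = 8 + 1/(-246 + (x - 2*r)³))
(230024 + h(-13, -403))/(272743 + 488752) = (230024 + (1967 + 8*(-1*(-13) + 2*(-403))³)/(246 + (-1*(-13) + 2*(-403))³))/(272743 + 488752) = (230024 + (1967 + 8*(13 - 806)³)/(246 + (13 - 806)³))/761495 = (230024 + (1967 + 8*(-793)³)/(246 + (-793)³))*(1/761495) = (230024 + (1967 + 8*(-498677257))/(246 - 498677257))*(1/761495) = (230024 + (1967 - 3989418056)/(-498677011))*(1/761495) = (230024 - 1/498677011*(-3989416089))*(1/761495) = (230024 + 3989416089/498677011)*(1/761495) = (114711670194353/498677011)*(1/761495) = 114711670194353/379740050491445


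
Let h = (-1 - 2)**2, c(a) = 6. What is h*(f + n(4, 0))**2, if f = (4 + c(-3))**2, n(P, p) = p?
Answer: 90000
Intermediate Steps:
f = 100 (f = (4 + 6)**2 = 10**2 = 100)
h = 9 (h = (-3)**2 = 9)
h*(f + n(4, 0))**2 = 9*(100 + 0)**2 = 9*100**2 = 9*10000 = 90000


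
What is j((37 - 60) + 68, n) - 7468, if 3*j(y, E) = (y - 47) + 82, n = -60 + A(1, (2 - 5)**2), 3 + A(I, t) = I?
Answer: -22324/3 ≈ -7441.3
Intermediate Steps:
A(I, t) = -3 + I
n = -62 (n = -60 + (-3 + 1) = -60 - 2 = -62)
j(y, E) = 35/3 + y/3 (j(y, E) = ((y - 47) + 82)/3 = ((-47 + y) + 82)/3 = (35 + y)/3 = 35/3 + y/3)
j((37 - 60) + 68, n) - 7468 = (35/3 + ((37 - 60) + 68)/3) - 7468 = (35/3 + (-23 + 68)/3) - 7468 = (35/3 + (1/3)*45) - 7468 = (35/3 + 15) - 7468 = 80/3 - 7468 = -22324/3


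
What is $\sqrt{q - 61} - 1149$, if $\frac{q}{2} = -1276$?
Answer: $-1149 + i \sqrt{2613} \approx -1149.0 + 51.117 i$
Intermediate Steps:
$q = -2552$ ($q = 2 \left(-1276\right) = -2552$)
$\sqrt{q - 61} - 1149 = \sqrt{-2552 - 61} - 1149 = \sqrt{-2613} - 1149 = i \sqrt{2613} - 1149 = -1149 + i \sqrt{2613}$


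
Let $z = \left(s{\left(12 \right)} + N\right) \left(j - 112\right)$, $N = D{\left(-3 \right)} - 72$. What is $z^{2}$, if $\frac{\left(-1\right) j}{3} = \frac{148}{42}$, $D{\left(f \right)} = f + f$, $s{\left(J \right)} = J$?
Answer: $\frac{3206730384}{49} \approx 6.5443 \cdot 10^{7}$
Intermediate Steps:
$D{\left(f \right)} = 2 f$
$j = - \frac{74}{7}$ ($j = - 3 \cdot \frac{148}{42} = - 3 \cdot 148 \cdot \frac{1}{42} = \left(-3\right) \frac{74}{21} = - \frac{74}{7} \approx -10.571$)
$N = -78$ ($N = 2 \left(-3\right) - 72 = -6 - 72 = -78$)
$z = \frac{56628}{7}$ ($z = \left(12 - 78\right) \left(- \frac{74}{7} - 112\right) = \left(-66\right) \left(- \frac{858}{7}\right) = \frac{56628}{7} \approx 8089.7$)
$z^{2} = \left(\frac{56628}{7}\right)^{2} = \frac{3206730384}{49}$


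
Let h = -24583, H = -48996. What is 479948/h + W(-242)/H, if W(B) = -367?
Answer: -385352627/19745388 ≈ -19.516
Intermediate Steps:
479948/h + W(-242)/H = 479948/(-24583) - 367/(-48996) = 479948*(-1/24583) - 367*(-1/48996) = -7868/403 + 367/48996 = -385352627/19745388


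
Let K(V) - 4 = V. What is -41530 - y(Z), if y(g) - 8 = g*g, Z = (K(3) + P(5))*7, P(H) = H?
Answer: -48594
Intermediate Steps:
K(V) = 4 + V
Z = 84 (Z = ((4 + 3) + 5)*7 = (7 + 5)*7 = 12*7 = 84)
y(g) = 8 + g² (y(g) = 8 + g*g = 8 + g²)
-41530 - y(Z) = -41530 - (8 + 84²) = -41530 - (8 + 7056) = -41530 - 1*7064 = -41530 - 7064 = -48594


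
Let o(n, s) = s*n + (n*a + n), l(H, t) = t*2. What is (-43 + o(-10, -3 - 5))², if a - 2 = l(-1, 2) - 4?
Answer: 49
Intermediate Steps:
l(H, t) = 2*t
a = 2 (a = 2 + (2*2 - 4) = 2 + (4 - 4) = 2 + 0 = 2)
o(n, s) = 3*n + n*s (o(n, s) = s*n + (n*2 + n) = n*s + (2*n + n) = n*s + 3*n = 3*n + n*s)
(-43 + o(-10, -3 - 5))² = (-43 - 10*(3 + (-3 - 5)))² = (-43 - 10*(3 - 8))² = (-43 - 10*(-5))² = (-43 + 50)² = 7² = 49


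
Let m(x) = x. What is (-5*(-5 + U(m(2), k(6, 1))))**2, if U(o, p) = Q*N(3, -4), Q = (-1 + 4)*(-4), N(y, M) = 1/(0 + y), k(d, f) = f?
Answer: 2025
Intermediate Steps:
N(y, M) = 1/y
Q = -12 (Q = 3*(-4) = -12)
U(o, p) = -4 (U(o, p) = -12/3 = -12*1/3 = -4)
(-5*(-5 + U(m(2), k(6, 1))))**2 = (-5*(-5 - 4))**2 = (-5*(-9))**2 = 45**2 = 2025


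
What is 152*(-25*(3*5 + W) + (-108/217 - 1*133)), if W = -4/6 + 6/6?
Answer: -51141464/651 ≈ -78558.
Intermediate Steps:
W = ⅓ (W = -4*⅙ + 6*(⅙) = -⅔ + 1 = ⅓ ≈ 0.33333)
152*(-25*(3*5 + W) + (-108/217 - 1*133)) = 152*(-25*(3*5 + ⅓) + (-108/217 - 1*133)) = 152*(-25*(15 + ⅓) + (-108*1/217 - 133)) = 152*(-25*46/3 + (-108/217 - 133)) = 152*(-1150/3 - 28969/217) = 152*(-336457/651) = -51141464/651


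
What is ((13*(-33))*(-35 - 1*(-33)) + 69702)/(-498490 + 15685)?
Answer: -1568/10729 ≈ -0.14615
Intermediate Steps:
((13*(-33))*(-35 - 1*(-33)) + 69702)/(-498490 + 15685) = (-429*(-35 + 33) + 69702)/(-482805) = (-429*(-2) + 69702)*(-1/482805) = (858 + 69702)*(-1/482805) = 70560*(-1/482805) = -1568/10729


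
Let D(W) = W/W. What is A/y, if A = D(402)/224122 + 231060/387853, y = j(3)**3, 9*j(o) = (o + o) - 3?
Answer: 1398222463671/86926390066 ≈ 16.085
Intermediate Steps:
D(W) = 1
j(o) = -1/3 + 2*o/9 (j(o) = ((o + o) - 3)/9 = (2*o - 3)/9 = (-3 + 2*o)/9 = -1/3 + 2*o/9)
y = 1/27 (y = (-1/3 + (2/9)*3)**3 = (-1/3 + 2/3)**3 = (1/3)**3 = 1/27 ≈ 0.037037)
A = 51786017173/86926390066 (A = 1/224122 + 231060/387853 = 51786017173/86926390066 ≈ 0.59575)
A/y = 51786017173/(86926390066*(1/27)) = (51786017173/86926390066)*27 = 1398222463671/86926390066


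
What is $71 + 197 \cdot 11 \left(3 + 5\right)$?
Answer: $17407$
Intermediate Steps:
$71 + 197 \cdot 11 \left(3 + 5\right) = 71 + 197 \cdot 11 \cdot 8 = 71 + 197 \cdot 88 = 71 + 17336 = 17407$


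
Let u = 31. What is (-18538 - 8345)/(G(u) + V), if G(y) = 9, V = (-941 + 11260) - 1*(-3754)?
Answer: -8961/4694 ≈ -1.9090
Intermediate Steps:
V = 14073 (V = 10319 + 3754 = 14073)
(-18538 - 8345)/(G(u) + V) = (-18538 - 8345)/(9 + 14073) = -26883/14082 = -26883*1/14082 = -8961/4694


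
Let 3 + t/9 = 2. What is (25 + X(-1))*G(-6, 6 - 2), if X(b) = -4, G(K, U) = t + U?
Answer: -105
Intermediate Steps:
t = -9 (t = -27 + 9*2 = -27 + 18 = -9)
G(K, U) = -9 + U
(25 + X(-1))*G(-6, 6 - 2) = (25 - 4)*(-9 + (6 - 2)) = 21*(-9 + 4) = 21*(-5) = -105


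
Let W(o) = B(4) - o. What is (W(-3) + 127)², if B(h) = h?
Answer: 17956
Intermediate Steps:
W(o) = 4 - o
(W(-3) + 127)² = ((4 - 1*(-3)) + 127)² = ((4 + 3) + 127)² = (7 + 127)² = 134² = 17956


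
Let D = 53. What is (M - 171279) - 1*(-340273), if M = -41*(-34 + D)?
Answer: 168215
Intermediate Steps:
M = -779 (M = -41*(-34 + 53) = -41*19 = -779)
(M - 171279) - 1*(-340273) = (-779 - 171279) - 1*(-340273) = -172058 + 340273 = 168215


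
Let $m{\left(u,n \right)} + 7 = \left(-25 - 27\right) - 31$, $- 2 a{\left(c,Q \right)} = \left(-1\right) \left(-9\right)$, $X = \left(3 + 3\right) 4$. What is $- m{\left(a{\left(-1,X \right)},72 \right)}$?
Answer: $90$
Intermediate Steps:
$X = 24$ ($X = 6 \cdot 4 = 24$)
$a{\left(c,Q \right)} = - \frac{9}{2}$ ($a{\left(c,Q \right)} = - \frac{\left(-1\right) \left(-9\right)}{2} = \left(- \frac{1}{2}\right) 9 = - \frac{9}{2}$)
$m{\left(u,n \right)} = -90$ ($m{\left(u,n \right)} = -7 - 83 = -90$)
$- m{\left(a{\left(-1,X \right)},72 \right)} = \left(-1\right) \left(-90\right) = 90$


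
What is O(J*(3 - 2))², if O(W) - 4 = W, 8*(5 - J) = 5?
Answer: 4489/64 ≈ 70.141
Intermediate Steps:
J = 35/8 (J = 5 - ⅛*5 = 5 - 5/8 = 35/8 ≈ 4.3750)
O(W) = 4 + W
O(J*(3 - 2))² = (4 + 35*(3 - 2)/8)² = (4 + (35/8)*1)² = (4 + 35/8)² = (67/8)² = 4489/64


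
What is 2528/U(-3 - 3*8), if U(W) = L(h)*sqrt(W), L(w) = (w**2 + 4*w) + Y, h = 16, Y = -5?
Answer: -2528*I*sqrt(3)/2835 ≈ -1.5445*I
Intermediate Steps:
L(w) = -5 + w**2 + 4*w (L(w) = (w**2 + 4*w) - 5 = -5 + w**2 + 4*w)
U(W) = 315*sqrt(W) (U(W) = (-5 + 16**2 + 4*16)*sqrt(W) = (-5 + 256 + 64)*sqrt(W) = 315*sqrt(W))
2528/U(-3 - 3*8) = 2528/((315*sqrt(-3 - 3*8))) = 2528/((315*sqrt(-3 - 24))) = 2528/((315*sqrt(-27))) = 2528/((315*(3*I*sqrt(3)))) = 2528/((945*I*sqrt(3))) = 2528*(-I*sqrt(3)/2835) = -2528*I*sqrt(3)/2835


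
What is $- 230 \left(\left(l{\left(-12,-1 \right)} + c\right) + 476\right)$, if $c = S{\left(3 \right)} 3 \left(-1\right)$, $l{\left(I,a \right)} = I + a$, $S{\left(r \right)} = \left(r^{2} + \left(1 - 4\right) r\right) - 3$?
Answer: $-108560$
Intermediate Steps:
$S{\left(r \right)} = -3 + r^{2} - 3 r$ ($S{\left(r \right)} = \left(r^{2} + \left(1 - 4\right) r\right) - 3 = \left(r^{2} - 3 r\right) - 3 = -3 + r^{2} - 3 r$)
$c = 9$ ($c = \left(-3 + 3^{2} - 9\right) 3 \left(-1\right) = \left(-3 + 9 - 9\right) 3 \left(-1\right) = \left(-3\right) 3 \left(-1\right) = \left(-9\right) \left(-1\right) = 9$)
$- 230 \left(\left(l{\left(-12,-1 \right)} + c\right) + 476\right) = - 230 \left(\left(\left(-12 - 1\right) + 9\right) + 476\right) = - 230 \left(\left(-13 + 9\right) + 476\right) = - 230 \left(-4 + 476\right) = \left(-230\right) 472 = -108560$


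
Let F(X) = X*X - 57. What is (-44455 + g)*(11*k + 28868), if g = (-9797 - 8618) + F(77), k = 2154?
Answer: -2995928876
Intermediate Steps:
F(X) = -57 + X**2 (F(X) = X**2 - 57 = -57 + X**2)
g = -12543 (g = (-9797 - 8618) + (-57 + 77**2) = -18415 + (-57 + 5929) = -18415 + 5872 = -12543)
(-44455 + g)*(11*k + 28868) = (-44455 - 12543)*(11*2154 + 28868) = -56998*(23694 + 28868) = -56998*52562 = -2995928876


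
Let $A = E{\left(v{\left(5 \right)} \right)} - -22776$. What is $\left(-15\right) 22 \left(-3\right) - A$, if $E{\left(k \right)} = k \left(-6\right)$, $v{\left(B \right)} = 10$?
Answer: $-21726$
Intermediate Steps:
$E{\left(k \right)} = - 6 k$
$A = 22716$ ($A = \left(-6\right) 10 - -22776 = -60 + 22776 = 22716$)
$\left(-15\right) 22 \left(-3\right) - A = \left(-15\right) 22 \left(-3\right) - 22716 = \left(-330\right) \left(-3\right) - 22716 = 990 - 22716 = -21726$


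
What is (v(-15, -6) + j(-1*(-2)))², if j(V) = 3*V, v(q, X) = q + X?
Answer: 225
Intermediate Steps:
v(q, X) = X + q
(v(-15, -6) + j(-1*(-2)))² = ((-6 - 15) + 3*(-1*(-2)))² = (-21 + 3*2)² = (-21 + 6)² = (-15)² = 225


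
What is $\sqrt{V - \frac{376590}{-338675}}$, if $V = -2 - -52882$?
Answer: $\frac{\sqrt{242620139962730}}{67735} \approx 229.96$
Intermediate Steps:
$V = 52880$ ($V = -2 + 52882 = 52880$)
$\sqrt{V - \frac{376590}{-338675}} = \sqrt{52880 - \frac{376590}{-338675}} = \sqrt{52880 - - \frac{75318}{67735}} = \sqrt{52880 + \frac{75318}{67735}} = \sqrt{\frac{3581902118}{67735}} = \frac{\sqrt{242620139962730}}{67735}$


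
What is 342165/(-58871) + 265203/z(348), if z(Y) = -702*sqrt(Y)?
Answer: -342165/58871 - 29467*sqrt(87)/13572 ≈ -26.063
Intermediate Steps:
342165/(-58871) + 265203/z(348) = 342165/(-58871) + 265203/((-1404*sqrt(87))) = 342165*(-1/58871) + 265203/((-1404*sqrt(87))) = -342165/58871 + 265203/((-1404*sqrt(87))) = -342165/58871 + 265203*(-sqrt(87)/122148) = -342165/58871 - 29467*sqrt(87)/13572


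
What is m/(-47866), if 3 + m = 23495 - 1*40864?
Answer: 8686/23933 ≈ 0.36293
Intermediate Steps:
m = -17372 (m = -3 + (23495 - 1*40864) = -3 + (23495 - 40864) = -3 - 17369 = -17372)
m/(-47866) = -17372/(-47866) = -17372*(-1/47866) = 8686/23933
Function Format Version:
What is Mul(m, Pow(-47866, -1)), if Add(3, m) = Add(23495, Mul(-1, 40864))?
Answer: Rational(8686, 23933) ≈ 0.36293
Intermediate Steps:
m = -17372 (m = Add(-3, Add(23495, Mul(-1, 40864))) = Add(-3, Add(23495, -40864)) = Add(-3, -17369) = -17372)
Mul(m, Pow(-47866, -1)) = Mul(-17372, Pow(-47866, -1)) = Mul(-17372, Rational(-1, 47866)) = Rational(8686, 23933)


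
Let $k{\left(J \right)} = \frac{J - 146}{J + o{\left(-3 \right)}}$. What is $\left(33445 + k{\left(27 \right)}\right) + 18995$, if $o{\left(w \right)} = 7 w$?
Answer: $\frac{314521}{6} \approx 52420.0$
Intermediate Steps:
$k{\left(J \right)} = \frac{-146 + J}{-21 + J}$ ($k{\left(J \right)} = \frac{J - 146}{J + 7 \left(-3\right)} = \frac{-146 + J}{J - 21} = \frac{-146 + J}{-21 + J}$)
$\left(33445 + k{\left(27 \right)}\right) + 18995 = \left(33445 + \frac{-146 + 27}{-21 + 27}\right) + 18995 = \left(33445 + \frac{1}{6} \left(-119\right)\right) + 18995 = \left(33445 - \frac{119}{6}\right) + 18995 = \frac{200551}{6} + 18995 = \frac{314521}{6}$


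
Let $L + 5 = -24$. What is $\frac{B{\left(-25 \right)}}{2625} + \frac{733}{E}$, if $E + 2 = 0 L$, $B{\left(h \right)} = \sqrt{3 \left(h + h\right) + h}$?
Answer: $- \frac{733}{2} + \frac{i \sqrt{7}}{525} \approx -366.5 + 0.0050395 i$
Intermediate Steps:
$L = -29$ ($L = -5 - 24 = -29$)
$B{\left(h \right)} = \sqrt{7} \sqrt{h}$ ($B{\left(h \right)} = \sqrt{3 \cdot 2 h + h} = \sqrt{6 h + h} = \sqrt{7 h} = \sqrt{7} \sqrt{h}$)
$E = -2$ ($E = -2 + 0 \left(-29\right) = -2 + 0 = -2$)
$\frac{B{\left(-25 \right)}}{2625} + \frac{733}{E} = \frac{\sqrt{7} \sqrt{-25}}{2625} + \frac{733}{-2} = \sqrt{7} \cdot 5 i \frac{1}{2625} + 733 \left(- \frac{1}{2}\right) = 5 i \sqrt{7} \cdot \frac{1}{2625} - \frac{733}{2} = \frac{i \sqrt{7}}{525} - \frac{733}{2} = - \frac{733}{2} + \frac{i \sqrt{7}}{525}$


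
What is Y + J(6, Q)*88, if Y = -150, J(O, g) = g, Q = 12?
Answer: 906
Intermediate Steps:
Y + J(6, Q)*88 = -150 + 12*88 = -150 + 1056 = 906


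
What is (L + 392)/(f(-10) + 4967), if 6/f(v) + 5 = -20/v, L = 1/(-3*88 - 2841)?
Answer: 1217159/15416325 ≈ 0.078953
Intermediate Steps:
L = -1/3105 (L = 1/(-264 - 2841) = 1/(-3105) = -1/3105 ≈ -0.00032206)
f(v) = 6/(-5 - 20/v)
(L + 392)/(f(-10) + 4967) = (-1/3105 + 392)/(-6*(-10)/(20 + 5*(-10)) + 4967) = 1217159/(3105*(-6*(-10)/(20 - 50) + 4967)) = 1217159/(3105*(-6*(-10)/(-30) + 4967)) = 1217159/(3105*(-6*(-10)*(-1/30) + 4967)) = 1217159/(3105*(-2 + 4967)) = (1217159/3105)/4965 = (1217159/3105)*(1/4965) = 1217159/15416325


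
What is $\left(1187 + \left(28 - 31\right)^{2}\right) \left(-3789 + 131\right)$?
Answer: $-4374968$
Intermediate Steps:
$\left(1187 + \left(28 - 31\right)^{2}\right) \left(-3789 + 131\right) = \left(1187 + \left(-3\right)^{2}\right) \left(-3658\right) = \left(1187 + 9\right) \left(-3658\right) = 1196 \left(-3658\right) = -4374968$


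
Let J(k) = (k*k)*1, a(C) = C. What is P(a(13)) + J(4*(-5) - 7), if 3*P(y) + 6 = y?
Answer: 2194/3 ≈ 731.33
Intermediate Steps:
P(y) = -2 + y/3
J(k) = k² (J(k) = k²*1 = k²)
P(a(13)) + J(4*(-5) - 7) = (-2 + (⅓)*13) + (4*(-5) - 7)² = (-2 + 13/3) + (-20 - 7)² = 7/3 + (-27)² = 7/3 + 729 = 2194/3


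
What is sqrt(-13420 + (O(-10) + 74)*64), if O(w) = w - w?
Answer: 2*I*sqrt(2171) ≈ 93.188*I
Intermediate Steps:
O(w) = 0
sqrt(-13420 + (O(-10) + 74)*64) = sqrt(-13420 + (0 + 74)*64) = sqrt(-13420 + 74*64) = sqrt(-13420 + 4736) = sqrt(-8684) = 2*I*sqrt(2171)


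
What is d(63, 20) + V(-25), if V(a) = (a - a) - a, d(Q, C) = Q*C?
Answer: 1285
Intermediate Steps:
d(Q, C) = C*Q
V(a) = -a (V(a) = 0 - a = -a)
d(63, 20) + V(-25) = 20*63 - 1*(-25) = 1260 + 25 = 1285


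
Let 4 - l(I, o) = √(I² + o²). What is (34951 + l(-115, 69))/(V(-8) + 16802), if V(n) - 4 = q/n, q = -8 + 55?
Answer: 279640/134401 - 184*√34/134401 ≈ 2.0727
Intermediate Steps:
q = 47
V(n) = 4 + 47/n
l(I, o) = 4 - √(I² + o²)
(34951 + l(-115, 69))/(V(-8) + 16802) = (34951 + (4 - √((-115)² + 69²)))/((4 + 47/(-8)) + 16802) = (34951 + (4 - √(13225 + 4761)))/((4 + 47*(-⅛)) + 16802) = (34951 + (4 - √17986))/((4 - 47/8) + 16802) = (34951 + (4 - 23*√34))/(-15/8 + 16802) = (34951 + (4 - 23*√34))/(134401/8) = (34955 - 23*√34)*(8/134401) = 279640/134401 - 184*√34/134401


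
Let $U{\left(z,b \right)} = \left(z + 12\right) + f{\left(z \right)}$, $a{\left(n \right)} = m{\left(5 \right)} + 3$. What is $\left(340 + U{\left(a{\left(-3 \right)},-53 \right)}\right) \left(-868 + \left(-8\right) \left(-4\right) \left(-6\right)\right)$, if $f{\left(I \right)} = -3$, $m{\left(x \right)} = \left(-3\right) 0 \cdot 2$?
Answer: $-373120$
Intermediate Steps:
$m{\left(x \right)} = 0$ ($m{\left(x \right)} = 0 \cdot 2 = 0$)
$a{\left(n \right)} = 3$ ($a{\left(n \right)} = 0 + 3 = 3$)
$U{\left(z,b \right)} = 9 + z$ ($U{\left(z,b \right)} = \left(z + 12\right) - 3 = \left(12 + z\right) - 3 = 9 + z$)
$\left(340 + U{\left(a{\left(-3 \right)},-53 \right)}\right) \left(-868 + \left(-8\right) \left(-4\right) \left(-6\right)\right) = \left(340 + \left(9 + 3\right)\right) \left(-868 + \left(-8\right) \left(-4\right) \left(-6\right)\right) = \left(340 + 12\right) \left(-868 + 32 \left(-6\right)\right) = 352 \left(-868 - 192\right) = 352 \left(-1060\right) = -373120$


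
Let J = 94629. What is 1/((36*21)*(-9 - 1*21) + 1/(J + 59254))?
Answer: -153883/3490066439 ≈ -4.4092e-5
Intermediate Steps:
1/((36*21)*(-9 - 1*21) + 1/(J + 59254)) = 1/((36*21)*(-9 - 1*21) + 1/(94629 + 59254)) = 1/(756*(-9 - 21) + 1/153883) = 1/(756*(-30) + 1/153883) = 1/(-22680 + 1/153883) = 1/(-3490066439/153883) = -153883/3490066439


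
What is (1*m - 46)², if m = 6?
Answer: 1600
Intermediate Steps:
(1*m - 46)² = (1*6 - 46)² = (6 - 46)² = (-40)² = 1600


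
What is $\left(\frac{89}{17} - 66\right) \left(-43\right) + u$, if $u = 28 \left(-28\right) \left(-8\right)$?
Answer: $\frac{151043}{17} \approx 8884.9$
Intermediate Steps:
$u = 6272$ ($u = \left(-784\right) \left(-8\right) = 6272$)
$\left(\frac{89}{17} - 66\right) \left(-43\right) + u = \left(\frac{89}{17} - 66\right) \left(-43\right) + 6272 = \left(- \frac{1033}{17}\right) \left(-43\right) + 6272 = \frac{44419}{17} + 6272 = \frac{151043}{17}$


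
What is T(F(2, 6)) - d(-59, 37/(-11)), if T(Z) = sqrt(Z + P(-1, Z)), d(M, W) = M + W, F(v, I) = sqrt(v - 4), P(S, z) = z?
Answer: 686/11 + 2**(3/4)*sqrt(I) ≈ 63.553 + 1.1892*I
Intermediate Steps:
F(v, I) = sqrt(-4 + v)
T(Z) = sqrt(2)*sqrt(Z) (T(Z) = sqrt(Z + Z) = sqrt(2*Z) = sqrt(2)*sqrt(Z))
T(F(2, 6)) - d(-59, 37/(-11)) = sqrt(2)*sqrt(sqrt(-4 + 2)) - (-59 + 37/(-11)) = sqrt(2)*sqrt(sqrt(-2)) - (-59 + 37*(-1/11)) = sqrt(2)*sqrt(I*sqrt(2)) - (-59 - 37/11) = sqrt(2)*(2**(1/4)*sqrt(I)) - 1*(-686/11) = 2**(3/4)*sqrt(I) + 686/11 = 686/11 + 2**(3/4)*sqrt(I)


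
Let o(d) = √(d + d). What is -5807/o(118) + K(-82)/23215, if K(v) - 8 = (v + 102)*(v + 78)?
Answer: -72/23215 - 5807*√59/118 ≈ -378.01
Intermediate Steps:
o(d) = √2*√d (o(d) = √(2*d) = √2*√d)
K(v) = 8 + (78 + v)*(102 + v) (K(v) = 8 + (v + 102)*(v + 78) = 8 + (102 + v)*(78 + v) = 8 + (78 + v)*(102 + v))
-5807/o(118) + K(-82)/23215 = -5807*√59/118 + (7964 + (-82)² + 180*(-82))/23215 = -5807*√59/118 + (7964 + 6724 - 14760)*(1/23215) = -5807*√59/118 - 72*1/23215 = -5807*√59/118 - 72/23215 = -72/23215 - 5807*√59/118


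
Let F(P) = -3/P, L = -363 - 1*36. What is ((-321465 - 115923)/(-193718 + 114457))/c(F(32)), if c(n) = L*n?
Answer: 666496/4517877 ≈ 0.14752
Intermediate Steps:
L = -399 (L = -363 - 36 = -399)
c(n) = -399*n
((-321465 - 115923)/(-193718 + 114457))/c(F(32)) = ((-321465 - 115923)/(-193718 + 114457))/((-(-1197)/32)) = (-437388/(-79261))/((-(-1197)/32)) = (-437388*(-1/79261))/((-399*(-3/32))) = 62484/(11323*(1197/32)) = (62484/11323)*(32/1197) = 666496/4517877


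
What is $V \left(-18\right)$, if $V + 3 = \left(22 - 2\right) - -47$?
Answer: $-1152$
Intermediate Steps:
$V = 64$ ($V = -3 + \left(\left(22 - 2\right) - -47\right) = -3 + \left(\left(22 - 2\right) + 47\right) = -3 + \left(20 + 47\right) = -3 + 67 = 64$)
$V \left(-18\right) = 64 \left(-18\right) = -1152$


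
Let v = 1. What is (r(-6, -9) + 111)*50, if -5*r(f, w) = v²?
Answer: 5540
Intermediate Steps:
r(f, w) = -⅕ (r(f, w) = -⅕*1² = -⅕*1 = -⅕)
(r(-6, -9) + 111)*50 = (-⅕ + 111)*50 = (554/5)*50 = 5540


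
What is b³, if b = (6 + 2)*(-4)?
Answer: -32768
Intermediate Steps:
b = -32 (b = 8*(-4) = -32)
b³ = (-32)³ = -32768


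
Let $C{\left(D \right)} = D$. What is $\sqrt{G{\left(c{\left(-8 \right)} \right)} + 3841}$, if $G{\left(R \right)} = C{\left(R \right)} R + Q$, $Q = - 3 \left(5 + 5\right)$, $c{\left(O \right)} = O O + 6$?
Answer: $\sqrt{8711} \approx 93.333$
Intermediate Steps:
$c{\left(O \right)} = 6 + O^{2}$ ($c{\left(O \right)} = O^{2} + 6 = 6 + O^{2}$)
$Q = -30$ ($Q = \left(-3\right) 10 = -30$)
$G{\left(R \right)} = -30 + R^{2}$ ($G{\left(R \right)} = R R - 30 = R^{2} - 30 = -30 + R^{2}$)
$\sqrt{G{\left(c{\left(-8 \right)} \right)} + 3841} = \sqrt{\left(-30 + \left(6 + \left(-8\right)^{2}\right)^{2}\right) + 3841} = \sqrt{\left(-30 + \left(6 + 64\right)^{2}\right) + 3841} = \sqrt{\left(-30 + 70^{2}\right) + 3841} = \sqrt{\left(-30 + 4900\right) + 3841} = \sqrt{4870 + 3841} = \sqrt{8711}$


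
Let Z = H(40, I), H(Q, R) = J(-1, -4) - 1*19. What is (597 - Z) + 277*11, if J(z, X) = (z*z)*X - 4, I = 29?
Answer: 3671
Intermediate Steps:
J(z, X) = -4 + X*z² (J(z, X) = z²*X - 4 = X*z² - 4 = -4 + X*z²)
H(Q, R) = -27 (H(Q, R) = (-4 - 4*(-1)²) - 1*19 = (-4 - 4*1) - 19 = (-4 - 4) - 19 = -8 - 19 = -27)
Z = -27
(597 - Z) + 277*11 = (597 - 1*(-27)) + 277*11 = (597 + 27) + 3047 = 624 + 3047 = 3671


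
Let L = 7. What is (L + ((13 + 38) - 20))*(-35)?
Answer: -1330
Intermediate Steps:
(L + ((13 + 38) - 20))*(-35) = (7 + ((13 + 38) - 20))*(-35) = (7 + (51 - 20))*(-35) = (7 + 31)*(-35) = 38*(-35) = -1330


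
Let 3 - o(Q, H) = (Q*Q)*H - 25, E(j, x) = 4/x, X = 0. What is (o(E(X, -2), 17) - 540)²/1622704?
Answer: 21025/101419 ≈ 0.20731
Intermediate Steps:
o(Q, H) = 28 - H*Q² (o(Q, H) = 3 - ((Q*Q)*H - 25) = 3 - (Q²*H - 25) = 3 - (H*Q² - 25) = 3 - (-25 + H*Q²) = 3 + (25 - H*Q²) = 28 - H*Q²)
(o(E(X, -2), 17) - 540)²/1622704 = ((28 - 1*17*(4/(-2))²) - 540)²/1622704 = ((28 - 1*17*(4*(-½))²) - 540)²*(1/1622704) = ((28 - 1*17*(-2)²) - 540)²*(1/1622704) = ((28 - 1*17*4) - 540)²*(1/1622704) = ((28 - 68) - 540)²*(1/1622704) = (-40 - 540)²*(1/1622704) = (-580)²*(1/1622704) = 336400*(1/1622704) = 21025/101419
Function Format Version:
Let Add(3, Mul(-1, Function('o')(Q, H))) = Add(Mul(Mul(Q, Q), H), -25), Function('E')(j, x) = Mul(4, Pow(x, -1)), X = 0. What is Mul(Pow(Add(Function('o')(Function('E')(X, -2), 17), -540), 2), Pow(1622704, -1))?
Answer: Rational(21025, 101419) ≈ 0.20731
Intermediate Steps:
Function('o')(Q, H) = Add(28, Mul(-1, H, Pow(Q, 2))) (Function('o')(Q, H) = Add(3, Mul(-1, Add(Mul(Mul(Q, Q), H), -25))) = Add(3, Mul(-1, Add(Mul(Pow(Q, 2), H), -25))) = Add(3, Mul(-1, Add(Mul(H, Pow(Q, 2)), -25))) = Add(3, Mul(-1, Add(-25, Mul(H, Pow(Q, 2))))) = Add(3, Add(25, Mul(-1, H, Pow(Q, 2)))) = Add(28, Mul(-1, H, Pow(Q, 2))))
Mul(Pow(Add(Function('o')(Function('E')(X, -2), 17), -540), 2), Pow(1622704, -1)) = Mul(Pow(Add(Add(28, Mul(-1, 17, Pow(Mul(4, Pow(-2, -1)), 2))), -540), 2), Pow(1622704, -1)) = Mul(Pow(Add(Add(28, Mul(-1, 17, Pow(Mul(4, Rational(-1, 2)), 2))), -540), 2), Rational(1, 1622704)) = Mul(Pow(Add(Add(28, Mul(-1, 17, Pow(-2, 2))), -540), 2), Rational(1, 1622704)) = Mul(Pow(Add(Add(28, Mul(-1, 17, 4)), -540), 2), Rational(1, 1622704)) = Mul(Pow(Add(Add(28, -68), -540), 2), Rational(1, 1622704)) = Mul(Pow(Add(-40, -540), 2), Rational(1, 1622704)) = Mul(Pow(-580, 2), Rational(1, 1622704)) = Mul(336400, Rational(1, 1622704)) = Rational(21025, 101419)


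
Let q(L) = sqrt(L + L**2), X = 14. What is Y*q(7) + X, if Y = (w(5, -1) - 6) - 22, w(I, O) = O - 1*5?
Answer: 14 - 68*sqrt(14) ≈ -240.43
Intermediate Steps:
w(I, O) = -5 + O (w(I, O) = O - 5 = -5 + O)
Y = -34 (Y = ((-5 - 1) - 6) - 22 = (-6 - 6) - 22 = -12 - 22 = -34)
Y*q(7) + X = -34*sqrt(7)*sqrt(1 + 7) + 14 = -34*2*sqrt(14) + 14 = -68*sqrt(14) + 14 = 14 - 68*sqrt(14)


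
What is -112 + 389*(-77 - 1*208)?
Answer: -110977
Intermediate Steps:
-112 + 389*(-77 - 1*208) = -112 + 389*(-77 - 208) = -112 + 389*(-285) = -112 - 110865 = -110977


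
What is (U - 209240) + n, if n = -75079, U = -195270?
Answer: -479589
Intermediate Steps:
(U - 209240) + n = (-195270 - 209240) - 75079 = -404510 - 75079 = -479589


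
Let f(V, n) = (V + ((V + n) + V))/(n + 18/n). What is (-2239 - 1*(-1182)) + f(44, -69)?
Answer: -187250/177 ≈ -1057.9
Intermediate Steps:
f(V, n) = (n + 3*V)/(n + 18/n) (f(V, n) = (V + (n + 2*V))/(n + 18/n) = (n + 3*V)/(n + 18/n))
(-2239 - 1*(-1182)) + f(44, -69) = (-2239 - 1*(-1182)) - 69*(-69 + 3*44)/(18 + (-69)²) = (-2239 + 1182) - 69*(-69 + 132)/(18 + 4761) = -1057 - 69*63/4779 = -1057 - 69*1/4779*63 = -1057 - 161/177 = -187250/177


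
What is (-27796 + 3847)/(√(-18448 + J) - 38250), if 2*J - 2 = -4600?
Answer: 916049250/1463083247 + 23949*I*√20747/1463083247 ≈ 0.62611 + 0.0023577*I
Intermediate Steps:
J = -2299 (J = 1 + (½)*(-4600) = 1 - 2300 = -2299)
(-27796 + 3847)/(√(-18448 + J) - 38250) = (-27796 + 3847)/(√(-18448 - 2299) - 38250) = -23949/(√(-20747) - 38250) = -23949/(I*√20747 - 38250) = -23949/(-38250 + I*√20747)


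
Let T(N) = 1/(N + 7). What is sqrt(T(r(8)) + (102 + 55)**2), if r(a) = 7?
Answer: 3*sqrt(536802)/14 ≈ 157.00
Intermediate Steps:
T(N) = 1/(7 + N)
sqrt(T(r(8)) + (102 + 55)**2) = sqrt(1/(7 + 7) + (102 + 55)**2) = sqrt(1/14 + 157**2) = sqrt(1/14 + 24649) = sqrt(345087/14) = 3*sqrt(536802)/14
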